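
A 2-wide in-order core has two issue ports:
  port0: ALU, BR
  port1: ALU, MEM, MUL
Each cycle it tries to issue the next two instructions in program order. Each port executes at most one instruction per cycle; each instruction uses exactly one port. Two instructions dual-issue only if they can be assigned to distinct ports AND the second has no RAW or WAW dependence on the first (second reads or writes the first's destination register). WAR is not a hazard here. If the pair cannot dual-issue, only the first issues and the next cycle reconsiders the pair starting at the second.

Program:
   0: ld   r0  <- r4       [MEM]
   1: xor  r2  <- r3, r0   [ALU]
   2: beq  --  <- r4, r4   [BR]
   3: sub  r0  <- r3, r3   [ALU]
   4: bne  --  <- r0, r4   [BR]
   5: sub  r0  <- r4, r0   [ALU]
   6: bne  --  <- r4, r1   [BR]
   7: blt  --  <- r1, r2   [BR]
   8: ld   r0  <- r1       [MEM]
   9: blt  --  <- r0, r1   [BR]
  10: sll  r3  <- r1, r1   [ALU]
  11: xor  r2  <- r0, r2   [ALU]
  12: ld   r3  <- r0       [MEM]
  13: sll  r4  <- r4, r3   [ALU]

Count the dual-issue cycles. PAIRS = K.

#0 head=0: ld.MEM i0 RAW r0
#1 head=1: xor.ALU+beq.BR i1/i2 dual
#2 head=3: sub.ALU i3 RAW r0
#3 head=4: bne.BR+sub.ALU i4/i5 dual
#4 head=6: bne.BR i6 no-port BR/BR
#5 head=7: blt.BR+ld.MEM i7/i8 dual
#6 head=9: blt.BR+sll.ALU i9/i10 dual
#7 head=11: xor.ALU+ld.MEM i11/i12 dual
#8 head=13: sll.ALU i13 tail

PAIRS = 5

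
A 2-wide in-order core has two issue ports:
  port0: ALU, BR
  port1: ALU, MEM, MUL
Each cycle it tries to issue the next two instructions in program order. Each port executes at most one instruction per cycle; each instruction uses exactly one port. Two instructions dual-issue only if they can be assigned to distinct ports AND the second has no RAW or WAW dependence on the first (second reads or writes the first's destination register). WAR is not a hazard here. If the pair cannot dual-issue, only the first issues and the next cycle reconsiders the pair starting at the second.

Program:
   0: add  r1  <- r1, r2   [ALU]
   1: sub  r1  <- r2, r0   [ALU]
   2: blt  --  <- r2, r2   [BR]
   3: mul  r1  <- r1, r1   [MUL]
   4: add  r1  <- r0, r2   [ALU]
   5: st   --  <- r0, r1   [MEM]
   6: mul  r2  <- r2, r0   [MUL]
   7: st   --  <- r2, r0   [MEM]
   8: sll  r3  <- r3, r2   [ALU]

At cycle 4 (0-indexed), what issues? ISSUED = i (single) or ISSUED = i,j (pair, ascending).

t=0 i0:add ; WAW r1
t=1 i1/i2:sub/blt ; pair
t=2 i3:mul ; WAW r1
t=3 i4:add ; RAW r1
t=4 i5:st ; no-port MEM/MUL
t=5 i6:mul ; no-port MUL/MEM
t=6 i7/i8:st/sll ; pair

ISSUED = 5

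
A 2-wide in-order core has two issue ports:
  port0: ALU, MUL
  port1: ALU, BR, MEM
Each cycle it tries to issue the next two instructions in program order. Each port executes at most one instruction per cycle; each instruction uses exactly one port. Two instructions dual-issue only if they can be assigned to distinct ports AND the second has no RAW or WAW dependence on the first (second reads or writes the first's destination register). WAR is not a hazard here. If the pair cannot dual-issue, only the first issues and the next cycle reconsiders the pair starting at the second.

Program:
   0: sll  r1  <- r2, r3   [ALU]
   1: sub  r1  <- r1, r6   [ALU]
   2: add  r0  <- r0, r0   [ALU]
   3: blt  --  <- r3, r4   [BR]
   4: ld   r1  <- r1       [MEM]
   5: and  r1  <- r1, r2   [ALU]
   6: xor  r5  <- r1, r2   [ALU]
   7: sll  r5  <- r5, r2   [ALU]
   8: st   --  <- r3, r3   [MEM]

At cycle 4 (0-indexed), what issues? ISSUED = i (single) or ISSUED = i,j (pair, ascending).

[0] i0  sll.ALU  -- RAW+WAW r1
[1] i1/i2  sub.ALU add.ALU  -- dual
[2] i3  blt.BR  -- no-port BR/MEM
[3] i4  ld.MEM  -- RAW+WAW r1
[4] i5  and.ALU  -- RAW r1
[5] i6  xor.ALU  -- RAW+WAW r5
[6] i7/i8  sll.ALU st.MEM  -- dual

ISSUED = 5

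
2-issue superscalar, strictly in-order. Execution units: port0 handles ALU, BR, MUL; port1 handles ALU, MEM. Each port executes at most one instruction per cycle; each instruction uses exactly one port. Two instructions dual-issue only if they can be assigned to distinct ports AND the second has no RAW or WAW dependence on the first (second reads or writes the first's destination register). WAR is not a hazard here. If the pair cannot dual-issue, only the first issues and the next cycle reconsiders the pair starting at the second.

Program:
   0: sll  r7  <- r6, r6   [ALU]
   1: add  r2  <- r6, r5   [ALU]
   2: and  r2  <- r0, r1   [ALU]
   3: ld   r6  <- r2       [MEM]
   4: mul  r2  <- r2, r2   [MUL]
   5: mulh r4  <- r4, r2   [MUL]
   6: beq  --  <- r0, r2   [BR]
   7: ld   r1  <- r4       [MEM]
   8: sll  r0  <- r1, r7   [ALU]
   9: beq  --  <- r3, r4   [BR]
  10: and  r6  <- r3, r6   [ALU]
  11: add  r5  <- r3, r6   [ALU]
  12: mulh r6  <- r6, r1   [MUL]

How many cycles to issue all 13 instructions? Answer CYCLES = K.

CYCLES = 8

#0 head=0: sll.ALU;add.ALU i0+i1 2-wide
#1 head=2: and.ALU i2 RAW r2
#2 head=3: ld.MEM;mul.MUL i3+i4 2-wide
#3 head=5: mulh.MUL i5 no-port MUL/BR
#4 head=6: beq.BR;ld.MEM i6+i7 2-wide
#5 head=8: sll.ALU;beq.BR i8+i9 2-wide
#6 head=10: and.ALU i10 RAW r6
#7 head=11: add.ALU;mulh.MUL i11+i12 2-wide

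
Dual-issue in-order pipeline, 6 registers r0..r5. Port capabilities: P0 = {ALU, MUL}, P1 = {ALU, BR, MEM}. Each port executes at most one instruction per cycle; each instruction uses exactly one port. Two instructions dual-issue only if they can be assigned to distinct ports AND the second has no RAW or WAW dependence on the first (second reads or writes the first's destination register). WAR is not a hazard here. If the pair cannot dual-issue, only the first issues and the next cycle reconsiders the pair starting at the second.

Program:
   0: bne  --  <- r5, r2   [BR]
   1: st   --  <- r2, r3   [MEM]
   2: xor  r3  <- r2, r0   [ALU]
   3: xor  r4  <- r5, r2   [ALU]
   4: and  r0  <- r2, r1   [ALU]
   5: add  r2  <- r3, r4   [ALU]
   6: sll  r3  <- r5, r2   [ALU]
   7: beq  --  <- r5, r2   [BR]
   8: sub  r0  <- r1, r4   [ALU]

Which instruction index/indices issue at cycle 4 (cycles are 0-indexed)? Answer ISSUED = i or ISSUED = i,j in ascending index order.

t=0 i0:bne ; no-port BR/MEM
t=1 i1&i2:st/xor ; dual
t=2 i3&i4:xor/and ; dual
t=3 i5:add ; RAW r2
t=4 i6&i7:sll/beq ; dual
t=5 i8:sub ; tail

ISSUED = 6,7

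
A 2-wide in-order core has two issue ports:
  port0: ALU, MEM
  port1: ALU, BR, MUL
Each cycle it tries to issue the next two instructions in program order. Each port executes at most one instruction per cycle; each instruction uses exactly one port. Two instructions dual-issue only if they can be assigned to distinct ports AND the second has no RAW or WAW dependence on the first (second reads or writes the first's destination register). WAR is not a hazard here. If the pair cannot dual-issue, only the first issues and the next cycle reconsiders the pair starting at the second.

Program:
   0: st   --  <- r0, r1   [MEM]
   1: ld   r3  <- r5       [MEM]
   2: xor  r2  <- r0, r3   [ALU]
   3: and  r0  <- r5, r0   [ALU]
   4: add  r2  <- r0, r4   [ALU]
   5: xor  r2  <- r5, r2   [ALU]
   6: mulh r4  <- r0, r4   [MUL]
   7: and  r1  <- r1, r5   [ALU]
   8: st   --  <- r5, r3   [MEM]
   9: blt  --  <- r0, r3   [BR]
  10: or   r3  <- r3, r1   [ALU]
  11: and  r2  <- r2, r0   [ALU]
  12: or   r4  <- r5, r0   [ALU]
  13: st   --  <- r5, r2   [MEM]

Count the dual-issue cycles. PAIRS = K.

#0 head=0: st i0 no-port MEM/MEM
#1 head=1: ld i1 RAW r3
#2 head=2: xor/and i2/i3 dual
#3 head=4: add i4 RAW+WAW r2
#4 head=5: xor/mulh i5/i6 dual
#5 head=7: and/st i7/i8 dual
#6 head=9: blt/or i9/i10 dual
#7 head=11: and/or i11/i12 dual
#8 head=13: st i13 tail

PAIRS = 5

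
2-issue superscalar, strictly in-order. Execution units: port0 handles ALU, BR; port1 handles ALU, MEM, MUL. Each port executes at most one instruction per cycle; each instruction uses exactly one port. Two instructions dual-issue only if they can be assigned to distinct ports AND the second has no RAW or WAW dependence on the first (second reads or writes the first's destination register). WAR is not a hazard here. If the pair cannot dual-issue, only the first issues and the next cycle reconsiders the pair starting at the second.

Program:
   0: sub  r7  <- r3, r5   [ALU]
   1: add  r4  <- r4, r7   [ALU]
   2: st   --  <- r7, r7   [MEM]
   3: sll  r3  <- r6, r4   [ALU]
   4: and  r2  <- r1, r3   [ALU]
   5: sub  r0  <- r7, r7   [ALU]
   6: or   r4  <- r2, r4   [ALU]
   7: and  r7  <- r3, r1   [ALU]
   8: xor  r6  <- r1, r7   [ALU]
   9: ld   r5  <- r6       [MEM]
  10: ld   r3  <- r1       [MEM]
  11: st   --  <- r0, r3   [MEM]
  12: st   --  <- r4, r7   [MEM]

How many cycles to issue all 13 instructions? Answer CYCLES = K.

0. sub.ALU @i0  | RAW r7
1. add.ALU/st.MEM @i1,i2  | pair
2. sll.ALU @i3  | RAW r3
3. and.ALU/sub.ALU @i4,i5  | pair
4. or.ALU/and.ALU @i6,i7  | pair
5. xor.ALU @i8  | RAW r6
6. ld.MEM @i9  | no-port MEM/MEM
7. ld.MEM @i10  | no-port MEM/MEM
8. st.MEM @i11  | no-port MEM/MEM
9. st.MEM @i12  | tail

CYCLES = 10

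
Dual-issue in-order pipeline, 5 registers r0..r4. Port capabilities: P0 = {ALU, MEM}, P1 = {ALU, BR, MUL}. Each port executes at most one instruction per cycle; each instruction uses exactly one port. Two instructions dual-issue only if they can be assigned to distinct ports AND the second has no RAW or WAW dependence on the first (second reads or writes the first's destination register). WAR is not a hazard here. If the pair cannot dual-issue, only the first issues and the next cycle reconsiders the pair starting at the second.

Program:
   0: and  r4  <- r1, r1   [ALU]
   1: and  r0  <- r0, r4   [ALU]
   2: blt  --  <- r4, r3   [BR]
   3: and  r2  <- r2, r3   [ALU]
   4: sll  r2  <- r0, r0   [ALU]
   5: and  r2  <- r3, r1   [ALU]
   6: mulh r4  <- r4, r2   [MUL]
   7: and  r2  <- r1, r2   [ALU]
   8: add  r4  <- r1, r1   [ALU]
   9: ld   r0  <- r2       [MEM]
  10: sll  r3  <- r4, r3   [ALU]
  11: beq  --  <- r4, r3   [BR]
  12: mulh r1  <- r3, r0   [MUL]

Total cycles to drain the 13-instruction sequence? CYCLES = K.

0. and @i0  | RAW r4
1. and+blt @i1/i2  | dual
2. and @i3  | WAW r2
3. sll @i4  | WAW r2
4. and @i5  | RAW r2
5. mulh+and @i6/i7  | dual
6. add+ld @i8/i9  | dual
7. sll @i10  | RAW r3
8. beq @i11  | no-port BR/MUL
9. mulh @i12  | tail

CYCLES = 10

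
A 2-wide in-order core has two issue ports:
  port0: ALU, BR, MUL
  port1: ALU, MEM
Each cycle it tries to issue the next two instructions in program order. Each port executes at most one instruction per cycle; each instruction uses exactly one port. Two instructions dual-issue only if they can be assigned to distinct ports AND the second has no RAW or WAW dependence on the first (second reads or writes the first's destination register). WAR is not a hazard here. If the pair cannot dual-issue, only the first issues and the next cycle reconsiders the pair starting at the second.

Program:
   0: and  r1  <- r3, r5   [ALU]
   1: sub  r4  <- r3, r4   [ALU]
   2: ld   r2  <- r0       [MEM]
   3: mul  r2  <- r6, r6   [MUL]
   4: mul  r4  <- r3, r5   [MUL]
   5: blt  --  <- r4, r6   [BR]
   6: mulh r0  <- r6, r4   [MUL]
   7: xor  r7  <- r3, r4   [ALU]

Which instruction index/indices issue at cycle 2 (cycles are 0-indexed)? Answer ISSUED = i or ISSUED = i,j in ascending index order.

ISSUED = 3

t=0 i0/i1:and.ALU/sub.ALU ; 2-wide
t=1 i2:ld.MEM ; WAW r2
t=2 i3:mul.MUL ; no-port MUL/MUL
t=3 i4:mul.MUL ; no-port MUL/BR
t=4 i5:blt.BR ; no-port BR/MUL
t=5 i6/i7:mulh.MUL/xor.ALU ; 2-wide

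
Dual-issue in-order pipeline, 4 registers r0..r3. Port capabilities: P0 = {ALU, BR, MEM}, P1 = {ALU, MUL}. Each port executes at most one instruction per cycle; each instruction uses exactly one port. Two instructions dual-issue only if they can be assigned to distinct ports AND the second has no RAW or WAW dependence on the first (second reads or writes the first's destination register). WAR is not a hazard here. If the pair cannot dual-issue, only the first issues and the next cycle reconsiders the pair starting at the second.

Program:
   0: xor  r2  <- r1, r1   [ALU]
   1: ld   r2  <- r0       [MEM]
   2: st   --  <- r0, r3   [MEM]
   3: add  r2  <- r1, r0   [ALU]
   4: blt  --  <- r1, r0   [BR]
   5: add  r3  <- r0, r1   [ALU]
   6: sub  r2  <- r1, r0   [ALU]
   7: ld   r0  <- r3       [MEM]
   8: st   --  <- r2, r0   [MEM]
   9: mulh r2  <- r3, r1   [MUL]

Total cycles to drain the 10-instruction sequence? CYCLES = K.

CYCLES = 6

  cy0 -> i0 (xor) WAW r2
  cy1 -> i1 (ld) no-port MEM/MEM
  cy2 -> i2&i3 (st;add) 2-wide
  cy3 -> i4&i5 (blt;add) 2-wide
  cy4 -> i6&i7 (sub;ld) 2-wide
  cy5 -> i8&i9 (st;mulh) 2-wide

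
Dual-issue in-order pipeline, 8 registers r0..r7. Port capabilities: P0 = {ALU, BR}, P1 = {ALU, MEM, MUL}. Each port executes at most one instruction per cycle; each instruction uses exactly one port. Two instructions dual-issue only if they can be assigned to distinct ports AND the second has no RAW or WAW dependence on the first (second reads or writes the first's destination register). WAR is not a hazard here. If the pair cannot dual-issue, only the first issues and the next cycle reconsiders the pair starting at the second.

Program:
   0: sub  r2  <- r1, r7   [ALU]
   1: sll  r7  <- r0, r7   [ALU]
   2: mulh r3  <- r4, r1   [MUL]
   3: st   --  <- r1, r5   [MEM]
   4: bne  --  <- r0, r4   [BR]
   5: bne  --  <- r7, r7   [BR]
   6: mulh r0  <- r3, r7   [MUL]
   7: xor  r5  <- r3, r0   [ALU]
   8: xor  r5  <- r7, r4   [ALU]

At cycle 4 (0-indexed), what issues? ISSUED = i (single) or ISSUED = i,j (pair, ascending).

  cy0 -> i0,i1 (sub.ALU+sll.ALU) 2-wide
  cy1 -> i2 (mulh.MUL) no-port MUL/MEM
  cy2 -> i3,i4 (st.MEM+bne.BR) 2-wide
  cy3 -> i5,i6 (bne.BR+mulh.MUL) 2-wide
  cy4 -> i7 (xor.ALU) WAW r5
  cy5 -> i8 (xor.ALU) tail

ISSUED = 7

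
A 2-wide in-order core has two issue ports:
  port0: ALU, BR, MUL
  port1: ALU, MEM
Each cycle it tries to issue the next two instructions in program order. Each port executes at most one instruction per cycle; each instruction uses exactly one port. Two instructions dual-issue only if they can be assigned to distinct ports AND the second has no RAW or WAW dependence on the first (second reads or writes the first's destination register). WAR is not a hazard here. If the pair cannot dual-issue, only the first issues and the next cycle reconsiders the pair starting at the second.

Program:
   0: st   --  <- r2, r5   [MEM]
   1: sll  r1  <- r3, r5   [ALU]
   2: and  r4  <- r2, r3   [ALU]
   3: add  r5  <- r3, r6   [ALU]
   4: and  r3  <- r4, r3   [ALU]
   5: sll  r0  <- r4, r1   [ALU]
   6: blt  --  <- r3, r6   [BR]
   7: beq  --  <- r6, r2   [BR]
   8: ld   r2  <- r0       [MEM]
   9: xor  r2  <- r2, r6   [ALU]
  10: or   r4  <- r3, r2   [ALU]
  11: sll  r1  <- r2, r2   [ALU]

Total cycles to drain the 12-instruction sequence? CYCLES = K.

CYCLES = 7

  cy0 -> i0+i1 (st.MEM;sll.ALU) dual
  cy1 -> i2+i3 (and.ALU;add.ALU) dual
  cy2 -> i4+i5 (and.ALU;sll.ALU) dual
  cy3 -> i6 (blt.BR) no-port BR/BR
  cy4 -> i7+i8 (beq.BR;ld.MEM) dual
  cy5 -> i9 (xor.ALU) RAW r2
  cy6 -> i10+i11 (or.ALU;sll.ALU) dual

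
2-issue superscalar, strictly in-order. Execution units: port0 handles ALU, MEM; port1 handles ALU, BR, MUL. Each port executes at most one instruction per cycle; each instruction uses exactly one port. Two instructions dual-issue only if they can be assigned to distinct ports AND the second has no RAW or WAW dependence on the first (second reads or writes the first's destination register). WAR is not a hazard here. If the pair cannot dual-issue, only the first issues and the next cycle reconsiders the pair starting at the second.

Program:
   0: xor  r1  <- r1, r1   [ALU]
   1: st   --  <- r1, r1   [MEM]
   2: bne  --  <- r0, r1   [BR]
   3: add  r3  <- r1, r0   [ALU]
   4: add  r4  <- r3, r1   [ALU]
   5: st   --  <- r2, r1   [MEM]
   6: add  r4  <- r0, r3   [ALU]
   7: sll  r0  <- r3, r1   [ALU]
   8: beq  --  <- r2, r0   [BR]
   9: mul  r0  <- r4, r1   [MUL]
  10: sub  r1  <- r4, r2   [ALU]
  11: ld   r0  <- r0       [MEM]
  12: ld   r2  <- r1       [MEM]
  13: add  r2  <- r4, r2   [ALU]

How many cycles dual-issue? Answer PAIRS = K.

#0 head=0: xor.ALU i0 RAW r1
#1 head=1: st.MEM/bne.BR i1,i2 pair
#2 head=3: add.ALU i3 RAW r3
#3 head=4: add.ALU/st.MEM i4,i5 pair
#4 head=6: add.ALU/sll.ALU i6,i7 pair
#5 head=8: beq.BR i8 no-port BR/MUL
#6 head=9: mul.MUL/sub.ALU i9,i10 pair
#7 head=11: ld.MEM i11 no-port MEM/MEM
#8 head=12: ld.MEM i12 RAW+WAW r2
#9 head=13: add.ALU i13 tail

PAIRS = 4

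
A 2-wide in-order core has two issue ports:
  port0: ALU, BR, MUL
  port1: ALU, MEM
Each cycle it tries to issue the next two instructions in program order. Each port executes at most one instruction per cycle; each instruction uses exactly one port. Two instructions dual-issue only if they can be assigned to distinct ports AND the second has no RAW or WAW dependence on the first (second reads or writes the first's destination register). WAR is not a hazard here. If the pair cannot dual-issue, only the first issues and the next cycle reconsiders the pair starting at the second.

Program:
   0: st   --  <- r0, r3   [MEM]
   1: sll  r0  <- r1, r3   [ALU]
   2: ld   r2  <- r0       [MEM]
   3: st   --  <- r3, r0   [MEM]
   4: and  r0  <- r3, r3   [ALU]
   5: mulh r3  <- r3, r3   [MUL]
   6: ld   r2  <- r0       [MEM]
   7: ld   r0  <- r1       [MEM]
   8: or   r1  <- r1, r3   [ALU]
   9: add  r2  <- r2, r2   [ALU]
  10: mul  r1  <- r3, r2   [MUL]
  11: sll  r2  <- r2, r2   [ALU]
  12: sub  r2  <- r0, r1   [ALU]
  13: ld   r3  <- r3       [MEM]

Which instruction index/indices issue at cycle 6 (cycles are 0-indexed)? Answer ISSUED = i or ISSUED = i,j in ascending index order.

0. st.MEM+sll.ALU @i0/i1  | dual
1. ld.MEM @i2  | no-port MEM/MEM
2. st.MEM+and.ALU @i3/i4  | dual
3. mulh.MUL+ld.MEM @i5/i6  | dual
4. ld.MEM+or.ALU @i7/i8  | dual
5. add.ALU @i9  | RAW r2
6. mul.MUL+sll.ALU @i10/i11  | dual
7. sub.ALU+ld.MEM @i12/i13  | dual

ISSUED = 10,11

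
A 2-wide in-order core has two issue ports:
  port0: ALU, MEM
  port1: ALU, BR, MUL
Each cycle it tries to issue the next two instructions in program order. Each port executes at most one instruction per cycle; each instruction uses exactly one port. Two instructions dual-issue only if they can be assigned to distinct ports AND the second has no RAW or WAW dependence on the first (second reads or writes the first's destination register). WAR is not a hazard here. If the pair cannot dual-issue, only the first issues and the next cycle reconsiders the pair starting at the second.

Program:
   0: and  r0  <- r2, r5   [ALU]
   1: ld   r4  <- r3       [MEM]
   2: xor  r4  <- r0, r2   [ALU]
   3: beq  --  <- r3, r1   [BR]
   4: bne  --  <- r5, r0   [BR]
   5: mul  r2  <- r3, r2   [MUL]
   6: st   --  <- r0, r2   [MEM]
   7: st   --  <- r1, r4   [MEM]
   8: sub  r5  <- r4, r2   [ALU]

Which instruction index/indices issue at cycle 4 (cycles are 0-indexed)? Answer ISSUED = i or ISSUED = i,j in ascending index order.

ISSUED = 6

t=0 i0+i1:and ld ; dual
t=1 i2+i3:xor beq ; dual
t=2 i4:bne ; no-port BR/MUL
t=3 i5:mul ; RAW r2
t=4 i6:st ; no-port MEM/MEM
t=5 i7+i8:st sub ; dual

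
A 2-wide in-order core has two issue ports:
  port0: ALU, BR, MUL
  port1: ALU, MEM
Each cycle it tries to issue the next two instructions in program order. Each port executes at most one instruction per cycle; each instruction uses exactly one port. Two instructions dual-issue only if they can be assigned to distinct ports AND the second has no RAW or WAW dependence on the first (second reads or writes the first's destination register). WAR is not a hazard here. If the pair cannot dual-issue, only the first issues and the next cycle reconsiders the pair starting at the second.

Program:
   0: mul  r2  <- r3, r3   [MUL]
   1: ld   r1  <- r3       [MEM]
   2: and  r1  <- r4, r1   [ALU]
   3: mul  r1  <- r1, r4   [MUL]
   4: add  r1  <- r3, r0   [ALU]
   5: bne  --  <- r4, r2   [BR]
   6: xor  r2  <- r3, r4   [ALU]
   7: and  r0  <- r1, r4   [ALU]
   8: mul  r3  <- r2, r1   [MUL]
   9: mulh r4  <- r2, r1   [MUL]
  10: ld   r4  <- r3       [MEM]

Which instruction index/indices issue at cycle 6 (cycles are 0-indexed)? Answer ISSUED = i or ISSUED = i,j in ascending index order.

ISSUED = 9

t=0 i0,i1:mul.MUL;ld.MEM ; dual
t=1 i2:and.ALU ; RAW+WAW r1
t=2 i3:mul.MUL ; WAW r1
t=3 i4,i5:add.ALU;bne.BR ; dual
t=4 i6,i7:xor.ALU;and.ALU ; dual
t=5 i8:mul.MUL ; no-port MUL/MUL
t=6 i9:mulh.MUL ; WAW r4
t=7 i10:ld.MEM ; tail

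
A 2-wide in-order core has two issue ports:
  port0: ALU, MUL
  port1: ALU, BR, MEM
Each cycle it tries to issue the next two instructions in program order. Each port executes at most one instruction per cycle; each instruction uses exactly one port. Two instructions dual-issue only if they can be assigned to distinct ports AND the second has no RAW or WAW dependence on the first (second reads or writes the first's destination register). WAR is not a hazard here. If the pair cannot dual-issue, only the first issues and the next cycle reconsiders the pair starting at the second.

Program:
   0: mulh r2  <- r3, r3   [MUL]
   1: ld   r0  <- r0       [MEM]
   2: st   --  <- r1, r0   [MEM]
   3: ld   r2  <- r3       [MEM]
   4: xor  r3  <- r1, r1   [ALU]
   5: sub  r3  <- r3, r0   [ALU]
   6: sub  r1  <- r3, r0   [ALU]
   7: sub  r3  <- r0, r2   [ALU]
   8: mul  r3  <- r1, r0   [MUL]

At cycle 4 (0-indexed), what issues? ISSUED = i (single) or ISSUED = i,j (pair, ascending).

ISSUED = 6,7

t=0 i0+i1:mulh ld ; 2-wide
t=1 i2:st ; no-port MEM/MEM
t=2 i3+i4:ld xor ; 2-wide
t=3 i5:sub ; RAW r3
t=4 i6+i7:sub sub ; 2-wide
t=5 i8:mul ; tail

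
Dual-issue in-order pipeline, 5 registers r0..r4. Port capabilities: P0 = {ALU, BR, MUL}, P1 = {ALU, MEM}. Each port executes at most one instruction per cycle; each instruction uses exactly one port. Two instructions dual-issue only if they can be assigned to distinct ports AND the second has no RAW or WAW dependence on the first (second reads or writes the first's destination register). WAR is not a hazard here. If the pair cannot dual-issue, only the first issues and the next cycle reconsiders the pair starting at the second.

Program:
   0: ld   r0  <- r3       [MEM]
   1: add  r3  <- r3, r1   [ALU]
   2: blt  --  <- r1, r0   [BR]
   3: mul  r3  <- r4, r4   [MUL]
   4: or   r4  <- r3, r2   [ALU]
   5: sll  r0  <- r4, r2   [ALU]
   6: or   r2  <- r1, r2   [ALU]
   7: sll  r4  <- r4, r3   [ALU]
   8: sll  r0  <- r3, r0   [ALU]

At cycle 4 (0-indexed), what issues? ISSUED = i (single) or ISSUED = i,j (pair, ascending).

ISSUED = 5,6

[0] i0,i1  ld.MEM add.ALU  -- pair
[1] i2  blt.BR  -- no-port BR/MUL
[2] i3  mul.MUL  -- RAW r3
[3] i4  or.ALU  -- RAW r4
[4] i5,i6  sll.ALU or.ALU  -- pair
[5] i7,i8  sll.ALU sll.ALU  -- pair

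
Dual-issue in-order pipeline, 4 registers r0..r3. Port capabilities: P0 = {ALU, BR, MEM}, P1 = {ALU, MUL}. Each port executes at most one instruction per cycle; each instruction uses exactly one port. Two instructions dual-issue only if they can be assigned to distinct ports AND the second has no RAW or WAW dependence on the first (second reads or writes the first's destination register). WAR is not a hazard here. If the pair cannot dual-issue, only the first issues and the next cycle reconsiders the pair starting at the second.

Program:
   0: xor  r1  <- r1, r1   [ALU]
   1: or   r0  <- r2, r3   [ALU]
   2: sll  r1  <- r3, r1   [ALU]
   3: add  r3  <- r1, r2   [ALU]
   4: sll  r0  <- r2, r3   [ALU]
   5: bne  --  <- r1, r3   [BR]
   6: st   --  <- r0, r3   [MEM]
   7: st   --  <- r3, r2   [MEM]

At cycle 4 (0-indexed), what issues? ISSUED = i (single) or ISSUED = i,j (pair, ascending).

ISSUED = 6

c0: i0&i1 xor.ALU or.ALU  dual
c1: i2 sll.ALU  RAW r1
c2: i3 add.ALU  RAW r3
c3: i4&i5 sll.ALU bne.BR  dual
c4: i6 st.MEM  no-port MEM/MEM
c5: i7 st.MEM  tail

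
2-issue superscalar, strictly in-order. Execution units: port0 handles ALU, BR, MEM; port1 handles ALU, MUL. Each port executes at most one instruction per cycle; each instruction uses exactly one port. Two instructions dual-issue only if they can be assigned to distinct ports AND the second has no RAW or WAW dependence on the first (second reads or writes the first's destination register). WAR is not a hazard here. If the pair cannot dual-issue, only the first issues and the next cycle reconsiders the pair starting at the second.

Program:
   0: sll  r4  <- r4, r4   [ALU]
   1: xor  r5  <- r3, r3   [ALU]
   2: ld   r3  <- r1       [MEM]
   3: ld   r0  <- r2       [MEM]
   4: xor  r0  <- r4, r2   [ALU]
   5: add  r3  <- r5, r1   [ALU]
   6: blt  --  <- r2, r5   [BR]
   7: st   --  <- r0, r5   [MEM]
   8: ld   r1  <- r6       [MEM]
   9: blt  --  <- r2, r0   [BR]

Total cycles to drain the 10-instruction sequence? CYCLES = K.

CYCLES = 8

t=0 i0+i1:sll;xor ; pair
t=1 i2:ld ; no-port MEM/MEM
t=2 i3:ld ; WAW r0
t=3 i4+i5:xor;add ; pair
t=4 i6:blt ; no-port BR/MEM
t=5 i7:st ; no-port MEM/MEM
t=6 i8:ld ; no-port MEM/BR
t=7 i9:blt ; tail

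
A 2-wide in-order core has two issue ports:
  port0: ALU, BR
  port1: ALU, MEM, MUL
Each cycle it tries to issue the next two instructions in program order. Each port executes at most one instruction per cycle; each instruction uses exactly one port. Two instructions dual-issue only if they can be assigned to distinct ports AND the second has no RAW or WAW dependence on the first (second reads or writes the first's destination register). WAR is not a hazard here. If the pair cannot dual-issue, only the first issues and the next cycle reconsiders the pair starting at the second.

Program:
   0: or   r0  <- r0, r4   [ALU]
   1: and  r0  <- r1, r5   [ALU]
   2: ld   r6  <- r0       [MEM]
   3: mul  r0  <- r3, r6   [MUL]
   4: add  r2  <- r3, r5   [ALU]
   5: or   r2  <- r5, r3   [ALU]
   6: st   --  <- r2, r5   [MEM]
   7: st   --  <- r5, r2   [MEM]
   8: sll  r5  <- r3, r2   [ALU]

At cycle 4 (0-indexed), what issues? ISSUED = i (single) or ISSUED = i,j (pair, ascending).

0. or @i0  | WAW r0
1. and @i1  | RAW r0
2. ld @i2  | no-port MEM/MUL
3. mul/add @i3/i4  | pair
4. or @i5  | RAW r2
5. st @i6  | no-port MEM/MEM
6. st/sll @i7/i8  | pair

ISSUED = 5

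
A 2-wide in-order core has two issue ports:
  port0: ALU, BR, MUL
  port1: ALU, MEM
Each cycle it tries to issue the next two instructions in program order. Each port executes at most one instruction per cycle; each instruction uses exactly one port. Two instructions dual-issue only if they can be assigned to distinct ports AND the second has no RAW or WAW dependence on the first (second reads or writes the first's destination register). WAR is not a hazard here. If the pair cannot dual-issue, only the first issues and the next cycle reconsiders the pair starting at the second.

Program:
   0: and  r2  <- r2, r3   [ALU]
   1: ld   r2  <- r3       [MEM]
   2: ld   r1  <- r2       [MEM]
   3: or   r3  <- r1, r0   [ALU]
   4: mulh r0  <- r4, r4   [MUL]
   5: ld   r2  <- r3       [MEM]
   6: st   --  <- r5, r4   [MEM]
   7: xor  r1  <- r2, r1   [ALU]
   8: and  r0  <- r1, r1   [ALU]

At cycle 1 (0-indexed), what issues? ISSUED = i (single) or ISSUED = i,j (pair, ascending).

ISSUED = 1

#0 head=0: and i0 WAW r2
#1 head=1: ld i1 no-port MEM/MEM
#2 head=2: ld i2 RAW r1
#3 head=3: or+mulh i3,i4 2-wide
#4 head=5: ld i5 no-port MEM/MEM
#5 head=6: st+xor i6,i7 2-wide
#6 head=8: and i8 tail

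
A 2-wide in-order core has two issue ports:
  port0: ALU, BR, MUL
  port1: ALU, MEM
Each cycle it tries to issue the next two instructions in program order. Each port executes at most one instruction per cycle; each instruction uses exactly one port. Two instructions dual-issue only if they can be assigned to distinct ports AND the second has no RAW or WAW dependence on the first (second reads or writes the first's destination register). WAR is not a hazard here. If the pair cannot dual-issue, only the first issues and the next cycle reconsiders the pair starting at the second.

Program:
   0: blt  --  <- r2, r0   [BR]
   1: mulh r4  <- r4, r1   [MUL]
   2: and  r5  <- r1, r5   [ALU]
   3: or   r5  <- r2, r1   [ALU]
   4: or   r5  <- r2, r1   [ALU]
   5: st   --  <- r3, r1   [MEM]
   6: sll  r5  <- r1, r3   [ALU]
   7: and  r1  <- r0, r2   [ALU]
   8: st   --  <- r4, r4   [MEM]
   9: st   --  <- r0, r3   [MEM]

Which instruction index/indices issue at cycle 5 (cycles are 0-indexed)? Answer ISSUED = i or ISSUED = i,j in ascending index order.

ISSUED = 8

#0 head=0: blt.BR i0 no-port BR/MUL
#1 head=1: mulh.MUL and.ALU i1+i2 2-wide
#2 head=3: or.ALU i3 WAW r5
#3 head=4: or.ALU st.MEM i4+i5 2-wide
#4 head=6: sll.ALU and.ALU i6+i7 2-wide
#5 head=8: st.MEM i8 no-port MEM/MEM
#6 head=9: st.MEM i9 tail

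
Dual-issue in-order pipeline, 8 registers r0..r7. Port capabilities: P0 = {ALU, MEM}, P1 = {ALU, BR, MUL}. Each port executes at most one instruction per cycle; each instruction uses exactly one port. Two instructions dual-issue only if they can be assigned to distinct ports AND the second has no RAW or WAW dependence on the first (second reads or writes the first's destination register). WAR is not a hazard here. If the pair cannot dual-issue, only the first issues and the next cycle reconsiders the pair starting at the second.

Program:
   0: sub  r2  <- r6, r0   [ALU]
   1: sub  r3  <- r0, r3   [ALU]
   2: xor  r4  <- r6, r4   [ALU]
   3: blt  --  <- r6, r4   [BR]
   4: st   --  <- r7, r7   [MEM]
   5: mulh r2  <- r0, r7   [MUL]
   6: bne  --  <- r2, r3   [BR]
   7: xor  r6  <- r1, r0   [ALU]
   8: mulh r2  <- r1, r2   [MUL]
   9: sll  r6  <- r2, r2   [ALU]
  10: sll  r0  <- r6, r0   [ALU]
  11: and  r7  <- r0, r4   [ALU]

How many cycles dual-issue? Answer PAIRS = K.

PAIRS = 3

[0] i0/i1  sub/sub  -- dual
[1] i2  xor  -- RAW r4
[2] i3/i4  blt/st  -- dual
[3] i5  mulh  -- no-port MUL/BR
[4] i6/i7  bne/xor  -- dual
[5] i8  mulh  -- RAW r2
[6] i9  sll  -- RAW r6
[7] i10  sll  -- RAW r0
[8] i11  and  -- tail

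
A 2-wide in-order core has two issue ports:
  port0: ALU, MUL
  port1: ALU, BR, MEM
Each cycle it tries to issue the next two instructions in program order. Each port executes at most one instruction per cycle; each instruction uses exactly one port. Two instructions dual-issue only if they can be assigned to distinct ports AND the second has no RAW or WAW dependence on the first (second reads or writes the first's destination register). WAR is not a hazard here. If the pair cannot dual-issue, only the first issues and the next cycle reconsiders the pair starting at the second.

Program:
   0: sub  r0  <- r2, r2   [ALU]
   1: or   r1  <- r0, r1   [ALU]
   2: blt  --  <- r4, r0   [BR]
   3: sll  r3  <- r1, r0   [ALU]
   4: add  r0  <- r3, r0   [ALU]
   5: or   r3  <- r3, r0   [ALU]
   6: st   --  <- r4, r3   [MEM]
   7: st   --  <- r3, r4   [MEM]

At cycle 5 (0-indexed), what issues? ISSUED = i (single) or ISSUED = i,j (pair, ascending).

ISSUED = 6

c0: i0 sub  RAW r0
c1: i1+i2 or+blt  dual
c2: i3 sll  RAW r3
c3: i4 add  RAW r0
c4: i5 or  RAW r3
c5: i6 st  no-port MEM/MEM
c6: i7 st  tail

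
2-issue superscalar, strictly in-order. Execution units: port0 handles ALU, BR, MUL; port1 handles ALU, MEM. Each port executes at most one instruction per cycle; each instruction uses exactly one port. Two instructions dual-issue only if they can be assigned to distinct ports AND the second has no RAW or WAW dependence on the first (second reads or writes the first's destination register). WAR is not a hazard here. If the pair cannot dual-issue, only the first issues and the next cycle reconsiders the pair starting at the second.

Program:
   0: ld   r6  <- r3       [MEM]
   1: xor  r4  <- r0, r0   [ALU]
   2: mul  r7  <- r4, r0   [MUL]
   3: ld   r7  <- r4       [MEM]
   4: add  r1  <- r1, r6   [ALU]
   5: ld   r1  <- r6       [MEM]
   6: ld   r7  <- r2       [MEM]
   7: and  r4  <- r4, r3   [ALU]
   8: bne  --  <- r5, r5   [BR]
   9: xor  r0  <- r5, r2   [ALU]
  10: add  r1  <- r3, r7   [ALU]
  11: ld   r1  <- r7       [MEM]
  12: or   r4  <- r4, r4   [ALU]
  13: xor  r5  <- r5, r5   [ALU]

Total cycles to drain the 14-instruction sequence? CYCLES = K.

CYCLES = 9

[0] i0/i1  ld+xor  -- pair
[1] i2  mul  -- WAW r7
[2] i3/i4  ld+add  -- pair
[3] i5  ld  -- no-port MEM/MEM
[4] i6/i7  ld+and  -- pair
[5] i8/i9  bne+xor  -- pair
[6] i10  add  -- WAW r1
[7] i11/i12  ld+or  -- pair
[8] i13  xor  -- tail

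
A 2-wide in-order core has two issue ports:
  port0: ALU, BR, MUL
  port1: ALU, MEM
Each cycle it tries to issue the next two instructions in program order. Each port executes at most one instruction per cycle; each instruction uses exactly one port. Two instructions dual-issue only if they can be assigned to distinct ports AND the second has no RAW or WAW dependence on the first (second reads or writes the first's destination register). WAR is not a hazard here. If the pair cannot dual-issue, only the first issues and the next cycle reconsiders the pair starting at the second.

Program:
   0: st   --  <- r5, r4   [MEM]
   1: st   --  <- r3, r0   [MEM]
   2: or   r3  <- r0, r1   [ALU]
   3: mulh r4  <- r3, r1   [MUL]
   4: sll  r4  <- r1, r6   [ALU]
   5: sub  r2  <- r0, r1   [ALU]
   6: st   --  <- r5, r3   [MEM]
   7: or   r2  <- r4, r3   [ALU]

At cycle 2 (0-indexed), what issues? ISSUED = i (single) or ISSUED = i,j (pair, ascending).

ISSUED = 3

  cy0 -> i0 (st) no-port MEM/MEM
  cy1 -> i1&i2 (st or) 2-wide
  cy2 -> i3 (mulh) WAW r4
  cy3 -> i4&i5 (sll sub) 2-wide
  cy4 -> i6&i7 (st or) 2-wide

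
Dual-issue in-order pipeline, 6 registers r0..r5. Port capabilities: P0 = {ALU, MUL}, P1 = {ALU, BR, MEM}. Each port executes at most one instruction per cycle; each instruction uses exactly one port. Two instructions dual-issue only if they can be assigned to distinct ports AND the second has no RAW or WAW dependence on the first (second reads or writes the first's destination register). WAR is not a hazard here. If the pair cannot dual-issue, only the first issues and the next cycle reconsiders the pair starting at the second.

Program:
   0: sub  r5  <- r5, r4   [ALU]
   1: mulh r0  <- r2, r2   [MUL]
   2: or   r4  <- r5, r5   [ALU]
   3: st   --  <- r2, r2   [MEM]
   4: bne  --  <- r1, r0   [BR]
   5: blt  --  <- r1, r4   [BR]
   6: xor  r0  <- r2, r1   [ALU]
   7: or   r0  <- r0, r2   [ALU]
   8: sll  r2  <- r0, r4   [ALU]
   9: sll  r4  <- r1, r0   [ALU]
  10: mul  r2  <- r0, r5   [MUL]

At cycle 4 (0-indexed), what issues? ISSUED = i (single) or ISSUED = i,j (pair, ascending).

ISSUED = 7

t=0 i0,i1:sub.ALU mulh.MUL ; 2-wide
t=1 i2,i3:or.ALU st.MEM ; 2-wide
t=2 i4:bne.BR ; no-port BR/BR
t=3 i5,i6:blt.BR xor.ALU ; 2-wide
t=4 i7:or.ALU ; RAW r0
t=5 i8,i9:sll.ALU sll.ALU ; 2-wide
t=6 i10:mul.MUL ; tail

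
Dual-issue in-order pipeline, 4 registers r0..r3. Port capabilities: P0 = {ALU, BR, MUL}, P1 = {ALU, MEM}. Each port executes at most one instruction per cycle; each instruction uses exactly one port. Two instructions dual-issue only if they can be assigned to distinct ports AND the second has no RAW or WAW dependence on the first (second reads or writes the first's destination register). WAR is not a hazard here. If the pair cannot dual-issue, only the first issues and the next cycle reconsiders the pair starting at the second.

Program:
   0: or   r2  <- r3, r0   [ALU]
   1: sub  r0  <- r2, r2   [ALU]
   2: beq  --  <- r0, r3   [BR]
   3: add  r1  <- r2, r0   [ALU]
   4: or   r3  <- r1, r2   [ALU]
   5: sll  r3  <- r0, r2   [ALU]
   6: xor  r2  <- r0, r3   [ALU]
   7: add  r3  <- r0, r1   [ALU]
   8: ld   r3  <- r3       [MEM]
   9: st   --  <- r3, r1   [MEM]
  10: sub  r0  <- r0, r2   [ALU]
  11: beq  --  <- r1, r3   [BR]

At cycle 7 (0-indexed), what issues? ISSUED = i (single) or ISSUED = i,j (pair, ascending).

t=0 i0:or ; RAW r2
t=1 i1:sub ; RAW r0
t=2 i2&i3:beq+add ; 2-wide
t=3 i4:or ; WAW r3
t=4 i5:sll ; RAW r3
t=5 i6&i7:xor+add ; 2-wide
t=6 i8:ld ; no-port MEM/MEM
t=7 i9&i10:st+sub ; 2-wide
t=8 i11:beq ; tail

ISSUED = 9,10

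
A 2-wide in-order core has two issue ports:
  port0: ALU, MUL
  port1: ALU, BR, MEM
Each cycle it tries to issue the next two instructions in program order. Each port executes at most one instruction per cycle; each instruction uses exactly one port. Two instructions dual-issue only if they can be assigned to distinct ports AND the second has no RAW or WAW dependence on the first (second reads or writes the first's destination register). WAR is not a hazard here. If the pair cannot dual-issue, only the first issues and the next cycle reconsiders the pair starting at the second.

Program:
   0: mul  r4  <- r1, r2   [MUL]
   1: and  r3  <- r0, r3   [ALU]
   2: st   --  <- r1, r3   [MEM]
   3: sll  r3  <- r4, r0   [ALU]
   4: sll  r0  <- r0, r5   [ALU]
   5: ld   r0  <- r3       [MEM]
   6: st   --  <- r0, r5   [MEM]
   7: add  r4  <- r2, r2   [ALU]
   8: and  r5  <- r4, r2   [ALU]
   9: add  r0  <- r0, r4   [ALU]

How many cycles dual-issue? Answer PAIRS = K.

PAIRS = 4

[0] i0&i1  mul+and  -- pair
[1] i2&i3  st+sll  -- pair
[2] i4  sll  -- WAW r0
[3] i5  ld  -- no-port MEM/MEM
[4] i6&i7  st+add  -- pair
[5] i8&i9  and+add  -- pair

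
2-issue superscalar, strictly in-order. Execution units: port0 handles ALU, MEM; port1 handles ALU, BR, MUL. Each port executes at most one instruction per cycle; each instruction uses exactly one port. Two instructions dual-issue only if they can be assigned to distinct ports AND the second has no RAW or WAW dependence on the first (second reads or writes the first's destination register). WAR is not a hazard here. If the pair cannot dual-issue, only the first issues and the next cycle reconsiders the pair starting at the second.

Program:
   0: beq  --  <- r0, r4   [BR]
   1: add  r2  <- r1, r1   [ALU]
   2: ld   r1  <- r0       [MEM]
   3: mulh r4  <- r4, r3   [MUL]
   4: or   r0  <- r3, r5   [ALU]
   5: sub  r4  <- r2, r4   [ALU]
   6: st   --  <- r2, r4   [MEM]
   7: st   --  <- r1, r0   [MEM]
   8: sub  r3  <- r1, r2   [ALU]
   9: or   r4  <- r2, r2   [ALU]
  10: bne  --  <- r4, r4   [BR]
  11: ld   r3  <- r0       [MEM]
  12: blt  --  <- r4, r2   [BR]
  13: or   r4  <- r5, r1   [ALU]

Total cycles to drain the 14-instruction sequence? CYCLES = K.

  cy0 -> i0/i1 (beq.BR add.ALU) dual
  cy1 -> i2/i3 (ld.MEM mulh.MUL) dual
  cy2 -> i4/i5 (or.ALU sub.ALU) dual
  cy3 -> i6 (st.MEM) no-port MEM/MEM
  cy4 -> i7/i8 (st.MEM sub.ALU) dual
  cy5 -> i9 (or.ALU) RAW r4
  cy6 -> i10/i11 (bne.BR ld.MEM) dual
  cy7 -> i12/i13 (blt.BR or.ALU) dual

CYCLES = 8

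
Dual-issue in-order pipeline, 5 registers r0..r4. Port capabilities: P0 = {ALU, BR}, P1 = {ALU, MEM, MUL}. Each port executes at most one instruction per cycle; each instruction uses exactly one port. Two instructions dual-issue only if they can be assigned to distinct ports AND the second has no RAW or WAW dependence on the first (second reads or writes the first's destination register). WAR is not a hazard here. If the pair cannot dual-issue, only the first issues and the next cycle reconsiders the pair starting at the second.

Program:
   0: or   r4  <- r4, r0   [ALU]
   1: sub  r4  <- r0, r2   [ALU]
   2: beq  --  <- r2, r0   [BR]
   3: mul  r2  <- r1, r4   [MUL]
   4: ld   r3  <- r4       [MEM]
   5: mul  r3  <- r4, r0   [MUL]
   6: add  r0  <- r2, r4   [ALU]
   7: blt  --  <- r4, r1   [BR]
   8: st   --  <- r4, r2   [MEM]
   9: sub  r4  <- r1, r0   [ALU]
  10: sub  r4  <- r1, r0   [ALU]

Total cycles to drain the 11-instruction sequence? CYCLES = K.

0. or.ALU @i0  | WAW r4
1. sub.ALU beq.BR @i1/i2  | pair
2. mul.MUL @i3  | no-port MUL/MEM
3. ld.MEM @i4  | no-port MEM/MUL
4. mul.MUL add.ALU @i5/i6  | pair
5. blt.BR st.MEM @i7/i8  | pair
6. sub.ALU @i9  | WAW r4
7. sub.ALU @i10  | tail

CYCLES = 8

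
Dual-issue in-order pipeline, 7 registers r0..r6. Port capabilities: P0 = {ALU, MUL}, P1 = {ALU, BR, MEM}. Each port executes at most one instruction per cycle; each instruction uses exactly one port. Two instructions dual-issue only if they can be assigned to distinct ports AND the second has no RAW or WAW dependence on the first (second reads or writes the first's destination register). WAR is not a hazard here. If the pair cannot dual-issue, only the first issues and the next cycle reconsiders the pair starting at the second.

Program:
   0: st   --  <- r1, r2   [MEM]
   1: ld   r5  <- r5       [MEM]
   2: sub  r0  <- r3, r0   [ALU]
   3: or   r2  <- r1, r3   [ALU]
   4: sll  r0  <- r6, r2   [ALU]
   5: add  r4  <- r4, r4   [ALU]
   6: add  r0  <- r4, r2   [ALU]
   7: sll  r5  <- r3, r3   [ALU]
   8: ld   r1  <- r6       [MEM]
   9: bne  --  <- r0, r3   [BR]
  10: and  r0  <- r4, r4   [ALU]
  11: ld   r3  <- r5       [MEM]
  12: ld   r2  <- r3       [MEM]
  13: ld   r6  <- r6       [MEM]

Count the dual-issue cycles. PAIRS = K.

t=0 i0:st.MEM ; no-port MEM/MEM
t=1 i1,i2:ld.MEM;sub.ALU ; dual
t=2 i3:or.ALU ; RAW r2
t=3 i4,i5:sll.ALU;add.ALU ; dual
t=4 i6,i7:add.ALU;sll.ALU ; dual
t=5 i8:ld.MEM ; no-port MEM/BR
t=6 i9,i10:bne.BR;and.ALU ; dual
t=7 i11:ld.MEM ; no-port MEM/MEM
t=8 i12:ld.MEM ; no-port MEM/MEM
t=9 i13:ld.MEM ; tail

PAIRS = 4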